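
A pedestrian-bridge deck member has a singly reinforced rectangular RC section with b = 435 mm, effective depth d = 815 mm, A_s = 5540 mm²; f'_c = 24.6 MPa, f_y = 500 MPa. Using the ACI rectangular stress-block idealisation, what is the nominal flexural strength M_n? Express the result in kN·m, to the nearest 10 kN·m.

M_n ≈ 1840 kN·m

T = A_s f_y = 5540 × 500 = 2770000 N = 2770 kN.
From C = T: a = T/(0.85 f'_c b) = 2770000/(0.85 × 24.6 × 435) = 304.53 mm.
M_n = T(d − a/2) = 2770 kN × (815 − 152.265) mm = 1835.78 kN·m.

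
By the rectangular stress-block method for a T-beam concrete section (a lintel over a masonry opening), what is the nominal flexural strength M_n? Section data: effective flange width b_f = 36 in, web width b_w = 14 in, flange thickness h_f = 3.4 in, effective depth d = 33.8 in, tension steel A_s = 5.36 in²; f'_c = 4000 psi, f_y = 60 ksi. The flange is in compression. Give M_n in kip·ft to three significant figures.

M_n ≈ 871 kip·ft

Tension: T = A_s f_y = 5.36 × 60 = 321.6 kips.
Try a within the flange: a = T/(0.85 f'_c b_f) = 321.6/(0.85 × 4 × 36) = 2.627 in.
Since a = 2.627 ≤ h_f = 3.4 in, the stress block lies entirely in the flange; analyse as a rectangular beam of width b_f.
M_n = T(d − a/2) = 321.6 × (33.8 − 1.3135) = 10447.7 kip·in.
M_n = 10447.7/12 = 870.64 kip·ft.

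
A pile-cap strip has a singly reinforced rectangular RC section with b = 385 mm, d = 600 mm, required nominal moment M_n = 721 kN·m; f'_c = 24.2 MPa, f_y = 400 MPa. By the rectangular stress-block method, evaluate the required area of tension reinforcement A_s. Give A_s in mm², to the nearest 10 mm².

With M_n = 0.85 f'_c a b (d − a/2), solve the quadratic for a:
a = d − √(d² − 2M_n/(0.85 f'_c b)) = 600 − √(600² − 2 × 721×10⁶/(0.85 × 24.2 × 385)) = 178.20 mm.
A_s = 0.85 f'_c a b / f_y = 0.85 × 24.2 × 178.20 × 385 / 400 = 3528.1 mm².

A_s ≈ 3530 mm²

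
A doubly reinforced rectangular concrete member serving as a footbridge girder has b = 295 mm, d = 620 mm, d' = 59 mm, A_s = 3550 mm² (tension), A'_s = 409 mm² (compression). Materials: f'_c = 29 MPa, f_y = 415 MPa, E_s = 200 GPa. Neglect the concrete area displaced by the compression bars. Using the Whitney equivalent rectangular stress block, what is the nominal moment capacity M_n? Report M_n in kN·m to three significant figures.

M_n ≈ 787 kN·m

Assume both tension and compression steel yield.
Net tension couple steel: A_s − A'_s = 3141 mm².
a = (A_s − A'_s) f_y / (0.85 f'_c b) = 1303515/(0.85 × 29 × 295) = 179.26 mm.
c = a/β₁ = 179.26/0.843 = 212.65 mm; ε'_s = 0.003(c − d')/c = 0.0022 ≥ f_y/E_s = 0.0021, so compression steel does yield.
M_n = (A_s − A'_s) f_y (d − a/2) + A'_s f_y (d − d') = [1303515 × (620 − 89.63) + 169735 × (620 − 59)] × 10⁻⁶ = 691.35 + 95.22 = 786.57 kN·m.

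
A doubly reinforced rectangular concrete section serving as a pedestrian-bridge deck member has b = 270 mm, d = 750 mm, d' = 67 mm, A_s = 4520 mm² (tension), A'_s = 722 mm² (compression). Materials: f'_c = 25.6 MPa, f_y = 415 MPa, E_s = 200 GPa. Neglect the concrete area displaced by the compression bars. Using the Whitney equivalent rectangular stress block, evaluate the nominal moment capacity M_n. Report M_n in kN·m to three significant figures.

M_n ≈ 1180 kN·m

Assume both tension and compression steel yield.
Net tension couple steel: A_s − A'_s = 3798 mm².
a = (A_s − A'_s) f_y / (0.85 f'_c b) = 1576170/(0.85 × 25.6 × 270) = 268.28 mm.
c = a/β₁ = 268.28/0.85 = 315.62 mm; ε'_s = 0.003(c − d')/c = 0.0024 ≥ f_y/E_s = 0.0021, so compression steel does yield.
M_n = (A_s − A'_s) f_y (d − a/2) + A'_s f_y (d − d') = [1576170 × (750 − 134.14) + 299630 × (750 − 67)] × 10⁻⁶ = 970.70 + 204.65 = 1175.35 kN·m.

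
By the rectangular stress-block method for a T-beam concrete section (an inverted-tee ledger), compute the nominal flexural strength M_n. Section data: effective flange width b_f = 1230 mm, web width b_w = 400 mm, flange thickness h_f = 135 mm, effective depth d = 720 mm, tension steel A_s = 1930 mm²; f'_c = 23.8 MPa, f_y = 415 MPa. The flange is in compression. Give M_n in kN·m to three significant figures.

M_n ≈ 564 kN·m

Tension: T = A_s f_y = 1930 × 415 = 800950 N.
Try a within the flange: a = T/(0.85 f'_c b_f) = 800950/(0.85 × 23.8 × 1230) = 32.19 mm.
Since a = 32.19 ≤ h_f = 135 mm, the stress block lies entirely in the flange; analyse as a rectangular beam of width b_f.
M_n = T(d − a/2) = 800950 × (720 − 16.095) = 563.79 × 10⁶ N·mm.
M_n = 563.79 kN·m.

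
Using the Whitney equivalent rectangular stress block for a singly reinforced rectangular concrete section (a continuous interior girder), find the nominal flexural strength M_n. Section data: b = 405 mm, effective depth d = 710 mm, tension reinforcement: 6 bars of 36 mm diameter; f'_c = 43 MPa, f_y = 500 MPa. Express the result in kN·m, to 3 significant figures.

A_s = 6 × 1018 = 6108 mm².
T = A_s f_y = 6108 × 500 = 3054000 N = 3054 kN.
From C = T: a = T/(0.85 f'_c b) = 3054000/(0.85 × 43 × 405) = 206.31 mm.
M_n = T(d − a/2) = 3054 kN × (710 − 103.155) mm = 1853.30 kN·m.

M_n ≈ 1850 kN·m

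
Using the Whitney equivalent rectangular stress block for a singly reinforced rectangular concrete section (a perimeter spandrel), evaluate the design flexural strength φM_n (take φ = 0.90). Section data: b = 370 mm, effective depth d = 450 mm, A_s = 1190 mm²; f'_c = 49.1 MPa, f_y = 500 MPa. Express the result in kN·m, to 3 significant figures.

φM_n ≈ 231 kN·m

T = A_s f_y = 1190 × 500 = 595000 N = 595 kN.
From C = T: a = T/(0.85 f'_c b) = 595000/(0.85 × 49.1 × 370) = 38.53 mm.
M_n = T(d − a/2) = 595 kN × (450 − 19.265) mm = 256.29 kN·m.
φM_n = 0.90 × 256.29 = 230.66 kN·m.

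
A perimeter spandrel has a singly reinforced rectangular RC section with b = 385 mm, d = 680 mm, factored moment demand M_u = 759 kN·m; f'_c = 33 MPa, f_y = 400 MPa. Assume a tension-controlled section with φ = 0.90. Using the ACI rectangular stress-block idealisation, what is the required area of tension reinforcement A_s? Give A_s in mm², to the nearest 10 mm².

M_n = M_u/φ = 759/0.90 = 843.333 kN·m.
With M_n = 0.85 f'_c a b (d − a/2), solve the quadratic for a:
a = d − √(d² − 2M_n/(0.85 f'_c b)) = 680 − √(680² − 2 × 843.333×10⁶/(0.85 × 33 × 385)) = 126.63 mm.
A_s = 0.85 f'_c a b / f_y = 0.85 × 33 × 126.63 × 385 / 400 = 3418.8 mm².

A_s ≈ 3420 mm²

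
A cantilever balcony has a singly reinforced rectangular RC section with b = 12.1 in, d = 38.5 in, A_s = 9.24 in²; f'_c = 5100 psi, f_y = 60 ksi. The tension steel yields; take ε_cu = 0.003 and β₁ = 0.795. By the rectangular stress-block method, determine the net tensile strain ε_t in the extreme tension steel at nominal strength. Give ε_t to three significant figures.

a = A_s f_y/(0.85 f'_c b) = 10.569 in.
β₁ = 0.795, so c = a/β₁ = 10.569/0.795 = 13.294 in.
From the linear strain diagram with ε_cu = 0.003: ε_t = 0.003 (d − c)/c = 0.003 × (38.5 − 13.294)/13.294 = 0.00569.
Since ε_t ≥ 0.005, the section is tension-controlled.

ε_t ≈ 0.00569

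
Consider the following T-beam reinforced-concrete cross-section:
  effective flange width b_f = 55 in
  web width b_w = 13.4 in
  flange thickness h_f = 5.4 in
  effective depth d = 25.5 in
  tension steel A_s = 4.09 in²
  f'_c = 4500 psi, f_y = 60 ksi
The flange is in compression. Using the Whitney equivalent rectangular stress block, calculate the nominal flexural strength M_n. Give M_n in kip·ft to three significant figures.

M_n ≈ 510 kip·ft

Tension: T = A_s f_y = 4.09 × 60 = 245.4 kips.
Try a within the flange: a = T/(0.85 f'_c b_f) = 245.4/(0.85 × 4.5 × 55) = 1.166 in.
Since a = 1.166 ≤ h_f = 5.4 in, the stress block lies entirely in the flange; analyse as a rectangular beam of width b_f.
M_n = T(d − a/2) = 245.4 × (25.5 − 0.583) = 6114.6 kip·in.
M_n = 6114.6/12 = 509.55 kip·ft.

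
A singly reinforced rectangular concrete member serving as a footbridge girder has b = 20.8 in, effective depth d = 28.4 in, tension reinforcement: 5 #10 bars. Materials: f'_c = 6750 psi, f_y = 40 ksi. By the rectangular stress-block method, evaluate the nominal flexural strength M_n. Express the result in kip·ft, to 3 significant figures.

M_n ≈ 579 kip·ft

A_s = 5 × 1.27 = 6.35 in².
T = A_s f_y = 6.35 × 40 = 254 kips.
a = T/(0.85 f'_c b) = 254/(0.85 × 6.75 × 20.8) = 2.128 in.
M_n = T(d − a/2) = 254 × (28.4 − 1.064) = 6943.3 kip·in = 6943.3/12 = 578.61 kip·ft.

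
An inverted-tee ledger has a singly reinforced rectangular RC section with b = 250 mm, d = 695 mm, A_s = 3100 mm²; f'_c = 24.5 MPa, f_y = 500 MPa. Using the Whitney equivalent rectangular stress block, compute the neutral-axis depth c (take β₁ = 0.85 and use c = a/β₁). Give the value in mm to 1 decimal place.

c ≈ 350.3 mm

T = A_s f_y = 3100 × 500 = 1550000 N = 1550 kN.
Setting C = 0.85 f'_c a b equal to T: a = 1550000/(0.85 × 24.5 × 250) = 297.719 mm.
With β₁ = 0.85, c = a/β₁ = 297.719/0.85 = 350.3 mm.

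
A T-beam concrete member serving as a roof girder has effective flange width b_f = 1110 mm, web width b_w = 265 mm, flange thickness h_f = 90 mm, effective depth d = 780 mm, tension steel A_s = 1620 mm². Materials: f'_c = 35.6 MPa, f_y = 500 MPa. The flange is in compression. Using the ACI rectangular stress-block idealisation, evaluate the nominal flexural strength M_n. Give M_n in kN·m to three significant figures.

M_n ≈ 622 kN·m

Tension: T = A_s f_y = 1620 × 500 = 810000 N.
Try a within the flange: a = T/(0.85 f'_c b_f) = 810000/(0.85 × 35.6 × 1110) = 24.12 mm.
Since a = 24.12 ≤ h_f = 90 mm, the stress block lies entirely in the flange; analyse as a rectangular beam of width b_f.
M_n = T(d − a/2) = 810000 × (780 − 12.06) = 622.03 × 10⁶ N·mm.
M_n = 622.03 kN·m.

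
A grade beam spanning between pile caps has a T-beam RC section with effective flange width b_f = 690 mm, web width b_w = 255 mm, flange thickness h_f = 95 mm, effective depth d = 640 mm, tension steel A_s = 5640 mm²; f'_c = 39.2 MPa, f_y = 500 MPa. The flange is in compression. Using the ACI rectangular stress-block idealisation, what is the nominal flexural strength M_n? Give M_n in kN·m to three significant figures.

Tension: T = A_s f_y = 5640 × 500 = 2820000 N.
Try a within the flange: a = T/(0.85 f'_c b_f) = 2820000/(0.85 × 39.2 × 690) = 122.66 mm.
a = 122.66 > h_f = 95 mm: the block extends into the web. Split into flange-overhang and web parts.
C_f = 0.85 f'_c (b_f − b_w) h_f = 0.85 × 39.2 × (690 − 255) × 95 = 1376949 N.
Remaining web compression depth: a_w = (T − C_f)/(0.85 f'_c b_w) = (2820000 − 1376949)/(0.85 × 39.2 × 255) = 169.84 mm.
M_n = C_f(d − h_f/2) + (T − C_f)(d − a_w/2) = 1376949 × (640 − 47.5) + 1443051 × (640 − 84.92) = 815.84 + 801.01 = 1616.85 × 10⁶ N·mm.
M_n = 1616.85 kN·m.

M_n ≈ 1620 kN·m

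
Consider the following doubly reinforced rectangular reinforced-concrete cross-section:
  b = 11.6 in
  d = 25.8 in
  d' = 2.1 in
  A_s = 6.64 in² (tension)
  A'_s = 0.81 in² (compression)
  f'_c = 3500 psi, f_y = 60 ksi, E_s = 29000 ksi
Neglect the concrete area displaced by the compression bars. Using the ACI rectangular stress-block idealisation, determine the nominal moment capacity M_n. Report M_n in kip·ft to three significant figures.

M_n ≈ 700 kip·ft

Assume both steels yield.
a = (A_s − A'_s) f_y/(0.85 f'_c b) = (6.64 − 0.81) × 60/(0.85 × 3.5 × 11.6) = 10.136 in.
c = a/β₁ = 10.136/0.85 = 11.925 in; ε'_s = 0.003(c − d')/c = 0.0025 ≥ ε_y = 0.0021, so the compression steel yields.
M_n = (A_s − A'_s) f_y (d − a/2) + A'_s f_y (d − d') = 349.8 × (25.8 − 5.068) + 48.6 × (25.8 − 2.1) = 7252.1 + 1151.8 = 8403.9 kip·in = 8403.9/12 = 700.33 kip·ft.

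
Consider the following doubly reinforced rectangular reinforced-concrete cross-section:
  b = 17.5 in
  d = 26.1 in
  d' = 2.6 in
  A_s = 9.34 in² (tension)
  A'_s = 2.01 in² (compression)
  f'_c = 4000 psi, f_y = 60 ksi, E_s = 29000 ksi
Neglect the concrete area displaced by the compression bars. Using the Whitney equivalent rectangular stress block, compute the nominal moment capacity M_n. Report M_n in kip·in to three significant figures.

Assume both steels yield.
a = (A_s − A'_s) f_y/(0.85 f'_c b) = (9.34 − 2.01) × 60/(0.85 × 4 × 17.5) = 7.392 in.
c = a/β₁ = 7.392/0.85 = 8.696 in; ε'_s = 0.003(c − d')/c = 0.0021 ≥ ε_y = 0.0021, so the compression steel yields.
M_n = (A_s − A'_s) f_y (d − a/2) + A'_s f_y (d − d') = 439.8 × (26.1 − 3.696) + 120.6 × (26.1 − 2.6) = 9853.3 + 2834.1 = 12687.4 kip·in.

M_n ≈ 12700 kip·in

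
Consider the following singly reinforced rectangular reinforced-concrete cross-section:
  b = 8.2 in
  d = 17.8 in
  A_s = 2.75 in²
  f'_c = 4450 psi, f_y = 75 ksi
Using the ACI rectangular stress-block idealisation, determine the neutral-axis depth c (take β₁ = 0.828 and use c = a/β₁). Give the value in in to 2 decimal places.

c ≈ 8.03 in

T = A_s f_y = 2.75 × 75 = 206.25 kips.
a = T/(0.85 f'_c b) = 206.25/(0.85 × 4.45 × 8.2) = 6.6497 in.
With β₁ = 0.828, c = a/β₁ = 6.6497/0.828 = 8.03 in.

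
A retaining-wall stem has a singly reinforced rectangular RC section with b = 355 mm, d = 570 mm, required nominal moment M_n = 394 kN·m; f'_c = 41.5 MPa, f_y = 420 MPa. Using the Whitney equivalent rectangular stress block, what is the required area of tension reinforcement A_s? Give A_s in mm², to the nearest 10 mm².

A_s ≈ 1730 mm²

With M_n = 0.85 f'_c a b (d − a/2), solve the quadratic for a:
a = d − √(d² − 2M_n/(0.85 f'_c b)) = 570 − √(570² − 2 × 394×10⁶/(0.85 × 41.5 × 355)) = 58.17 mm.
A_s = 0.85 f'_c a b / f_y = 0.85 × 41.5 × 58.17 × 355 / 420 = 1734.4 mm².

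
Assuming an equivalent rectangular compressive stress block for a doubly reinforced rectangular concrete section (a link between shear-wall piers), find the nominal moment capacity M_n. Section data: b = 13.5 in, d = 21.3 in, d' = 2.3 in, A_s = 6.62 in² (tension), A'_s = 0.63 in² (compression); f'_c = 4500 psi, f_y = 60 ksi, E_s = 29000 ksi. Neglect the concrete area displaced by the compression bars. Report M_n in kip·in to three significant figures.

M_n ≈ 7120 kip·in

Assume both steels yield.
a = (A_s − A'_s) f_y/(0.85 f'_c b) = (6.62 − 0.63) × 60/(0.85 × 4.5 × 13.5) = 6.960 in.
c = a/β₁ = 6.960/0.825 = 8.436 in; ε'_s = 0.003(c − d')/c = 0.0022 ≥ ε_y = 0.0021, so the compression steel yields.
M_n = (A_s − A'_s) f_y (d − a/2) + A'_s f_y (d − d') = 359.4 × (21.3 − 3.48) + 37.8 × (21.3 − 2.3) = 6404.5 + 718.2 = 7122.7 kip·in.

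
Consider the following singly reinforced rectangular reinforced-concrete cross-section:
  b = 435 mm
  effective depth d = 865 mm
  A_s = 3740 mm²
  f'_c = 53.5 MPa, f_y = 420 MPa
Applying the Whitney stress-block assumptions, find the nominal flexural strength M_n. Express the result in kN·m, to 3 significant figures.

T = A_s f_y = 3740 × 420 = 1570800 N = 1570.8 kN.
From C = T: a = T/(0.85 f'_c b) = 1570800/(0.85 × 53.5 × 435) = 79.41 mm.
M_n = T(d − a/2) = 1570.8 kN × (865 − 39.705) mm = 1296.37 kN·m.

M_n ≈ 1300 kN·m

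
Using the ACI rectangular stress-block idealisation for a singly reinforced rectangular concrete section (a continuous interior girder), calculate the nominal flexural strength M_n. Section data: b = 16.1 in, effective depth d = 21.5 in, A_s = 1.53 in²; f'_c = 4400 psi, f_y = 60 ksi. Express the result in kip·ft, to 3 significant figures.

M_n ≈ 159 kip·ft

T = A_s f_y = 1.53 × 60 = 91.8 kips.
a = T/(0.85 f'_c b) = 91.8/(0.85 × 4.4 × 16.1) = 1.525 in.
M_n = T(d − a/2) = 91.8 × (21.5 − 0.7625) = 1903.7 kip·in = 1903.7/12 = 158.64 kip·ft.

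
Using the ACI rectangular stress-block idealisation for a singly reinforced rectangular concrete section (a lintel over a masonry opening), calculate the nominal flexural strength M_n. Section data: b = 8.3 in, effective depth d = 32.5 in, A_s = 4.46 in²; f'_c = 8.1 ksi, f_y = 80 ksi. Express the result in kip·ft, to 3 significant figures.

T = A_s f_y = 4.46 × 80 = 356.8 kips.
a = T/(0.85 f'_c b) = 356.8/(0.85 × 8.1 × 8.3) = 6.244 in.
M_n = T(d − a/2) = 356.8 × (32.5 − 3.122) = 10482.1 kip·in = 10482.1/12 = 873.51 kip·ft.

M_n ≈ 874 kip·ft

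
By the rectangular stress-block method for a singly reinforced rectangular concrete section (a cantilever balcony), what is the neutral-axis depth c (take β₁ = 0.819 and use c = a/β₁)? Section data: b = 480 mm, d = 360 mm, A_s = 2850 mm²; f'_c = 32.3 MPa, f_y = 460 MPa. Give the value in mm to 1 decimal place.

c ≈ 121.5 mm

T = A_s f_y = 2850 × 460 = 1311000 N = 1311 kN.
Setting C = 0.85 f'_c a b equal to T: a = 1311000/(0.85 × 32.3 × 480) = 99.481 mm.
With β₁ = 0.819, c = a/β₁ = 99.481/0.819 = 121.5 mm.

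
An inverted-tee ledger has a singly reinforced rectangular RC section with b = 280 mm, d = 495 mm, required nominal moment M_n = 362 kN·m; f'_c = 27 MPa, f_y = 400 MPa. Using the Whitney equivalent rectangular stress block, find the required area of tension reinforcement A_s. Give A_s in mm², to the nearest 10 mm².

A_s ≈ 2110 mm²

With M_n = 0.85 f'_c a b (d − a/2), solve the quadratic for a:
a = d − √(d² − 2M_n/(0.85 f'_c b)) = 495 − √(495² − 2 × 362×10⁶/(0.85 × 27 × 280)) = 131.19 mm.
A_s = 0.85 f'_c a b / f_y = 0.85 × 27 × 131.19 × 280 / 400 = 2107.6 mm².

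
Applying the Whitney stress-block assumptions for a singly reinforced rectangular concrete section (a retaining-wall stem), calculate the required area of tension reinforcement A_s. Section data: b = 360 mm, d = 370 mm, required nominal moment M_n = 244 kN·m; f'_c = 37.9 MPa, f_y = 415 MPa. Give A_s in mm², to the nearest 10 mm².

With M_n = 0.85 f'_c a b (d − a/2), solve the quadratic for a:
a = d − √(d² − 2M_n/(0.85 f'_c b)) = 370 − √(370² − 2 × 244×10⁶/(0.85 × 37.9 × 360)) = 62.07 mm.
A_s = 0.85 f'_c a b / f_y = 0.85 × 37.9 × 62.07 × 360 / 415 = 1734.6 mm².

A_s ≈ 1730 mm²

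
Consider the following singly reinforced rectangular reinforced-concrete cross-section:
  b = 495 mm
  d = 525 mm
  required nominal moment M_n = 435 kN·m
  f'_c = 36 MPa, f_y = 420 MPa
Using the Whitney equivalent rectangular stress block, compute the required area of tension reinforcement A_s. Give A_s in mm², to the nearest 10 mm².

A_s ≈ 2090 mm²

With M_n = 0.85 f'_c a b (d − a/2), solve the quadratic for a:
a = d − √(d² − 2M_n/(0.85 f'_c b)) = 525 − √(525² − 2 × 435×10⁶/(0.85 × 36 × 495)) = 57.89 mm.
A_s = 0.85 f'_c a b / f_y = 0.85 × 36 × 57.89 × 495 / 420 = 2087.8 mm².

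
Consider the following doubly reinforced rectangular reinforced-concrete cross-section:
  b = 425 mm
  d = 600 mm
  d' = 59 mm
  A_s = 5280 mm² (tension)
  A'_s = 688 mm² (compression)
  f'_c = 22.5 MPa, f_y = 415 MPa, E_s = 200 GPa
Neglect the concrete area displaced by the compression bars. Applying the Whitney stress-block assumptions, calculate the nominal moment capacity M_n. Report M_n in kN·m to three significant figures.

M_n ≈ 1070 kN·m

Assume both tension and compression steel yield.
Net tension couple steel: A_s − A'_s = 4592 mm².
a = (A_s − A'_s) f_y / (0.85 f'_c b) = 1905680/(0.85 × 22.5 × 425) = 234.46 mm.
c = a/β₁ = 234.46/0.85 = 275.84 mm; ε'_s = 0.003(c − d')/c = 0.0024 ≥ f_y/E_s = 0.0021, so compression steel does yield.
M_n = (A_s − A'_s) f_y (d − a/2) + A'_s f_y (d − d') = [1905680 × (600 − 117.23) + 285520 × (600 − 59)] × 10⁻⁶ = 920.01 + 154.47 = 1074.48 kN·m.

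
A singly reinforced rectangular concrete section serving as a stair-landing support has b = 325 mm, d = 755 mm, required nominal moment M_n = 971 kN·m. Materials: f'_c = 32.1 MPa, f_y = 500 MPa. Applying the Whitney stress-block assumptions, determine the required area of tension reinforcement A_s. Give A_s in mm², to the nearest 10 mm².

A_s ≈ 2880 mm²

With M_n = 0.85 f'_c a b (d − a/2), solve the quadratic for a:
a = d − √(d² − 2M_n/(0.85 f'_c b)) = 755 − √(755² − 2 × 971×10⁶/(0.85 × 32.1 × 325)) = 162.53 mm.
A_s = 0.85 f'_c a b / f_y = 0.85 × 32.1 × 162.53 × 325 / 500 = 2882.5 mm².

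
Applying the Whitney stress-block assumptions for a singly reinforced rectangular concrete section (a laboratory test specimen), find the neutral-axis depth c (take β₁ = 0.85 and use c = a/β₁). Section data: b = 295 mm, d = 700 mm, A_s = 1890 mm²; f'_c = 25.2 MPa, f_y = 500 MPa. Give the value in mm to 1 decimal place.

T = A_s f_y = 1890 × 500 = 945000 N = 945 kN.
Setting C = 0.85 f'_c a b equal to T: a = 945000/(0.85 × 25.2 × 295) = 149.551 mm.
With β₁ = 0.85, c = a/β₁ = 149.551/0.85 = 175.9 mm.

c ≈ 175.9 mm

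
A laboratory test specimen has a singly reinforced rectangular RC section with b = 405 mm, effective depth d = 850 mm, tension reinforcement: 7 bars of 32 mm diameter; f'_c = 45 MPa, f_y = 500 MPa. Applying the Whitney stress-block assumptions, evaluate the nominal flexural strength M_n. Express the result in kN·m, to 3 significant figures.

A_s = 7 × 804 = 5628 mm².
T = A_s f_y = 5628 × 500 = 2814000 N = 2814 kN.
From C = T: a = T/(0.85 f'_c b) = 2814000/(0.85 × 45 × 405) = 181.65 mm.
M_n = T(d − a/2) = 2814 kN × (850 − 90.825) mm = 2136.32 kN·m.

M_n ≈ 2140 kN·m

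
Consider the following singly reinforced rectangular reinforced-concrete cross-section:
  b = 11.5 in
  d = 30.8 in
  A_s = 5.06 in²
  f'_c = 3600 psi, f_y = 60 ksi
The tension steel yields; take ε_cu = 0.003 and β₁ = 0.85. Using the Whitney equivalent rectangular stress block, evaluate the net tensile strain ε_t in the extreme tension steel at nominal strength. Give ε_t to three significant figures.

ε_t ≈ 0.00610

a = A_s f_y/(0.85 f'_c b) = 8.627 in.
β₁ = 0.85, so c = a/β₁ = 8.627/0.85 = 10.149 in.
From the linear strain diagram with ε_cu = 0.003: ε_t = 0.003 (d − c)/c = 0.003 × (30.8 − 10.149)/10.149 = 0.00610.
Since ε_t ≥ 0.005, the section is tension-controlled.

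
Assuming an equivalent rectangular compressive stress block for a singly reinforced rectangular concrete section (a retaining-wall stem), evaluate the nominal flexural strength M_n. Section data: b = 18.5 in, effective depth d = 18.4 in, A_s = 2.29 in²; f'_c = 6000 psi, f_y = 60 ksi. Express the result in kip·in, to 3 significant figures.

T = A_s f_y = 2.29 × 60 = 137.4 kips.
a = T/(0.85 f'_c b) = 137.4/(0.85 × 6 × 18.5) = 1.456 in.
M_n = T(d − a/2) = 137.4 × (18.4 − 0.728) = 2428.1 kip·in.

M_n ≈ 2430 kip·in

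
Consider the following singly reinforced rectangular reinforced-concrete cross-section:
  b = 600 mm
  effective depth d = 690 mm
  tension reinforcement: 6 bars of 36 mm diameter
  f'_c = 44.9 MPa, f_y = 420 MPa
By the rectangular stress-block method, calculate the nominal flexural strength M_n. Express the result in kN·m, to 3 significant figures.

M_n ≈ 1630 kN·m

A_s = 6 × 1018 = 6108 mm².
T = A_s f_y = 6108 × 420 = 2565360 N = 2565.36 kN.
From C = T: a = T/(0.85 f'_c b) = 2565360/(0.85 × 44.9 × 600) = 112.03 mm.
M_n = T(d − a/2) = 2565.36 kN × (690 − 56.015) mm = 1626.40 kN·m.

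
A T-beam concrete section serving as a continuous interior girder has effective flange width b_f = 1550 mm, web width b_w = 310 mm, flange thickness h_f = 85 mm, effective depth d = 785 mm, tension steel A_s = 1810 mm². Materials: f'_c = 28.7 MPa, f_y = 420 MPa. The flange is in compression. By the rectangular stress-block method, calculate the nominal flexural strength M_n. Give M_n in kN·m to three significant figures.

Tension: T = A_s f_y = 1810 × 420 = 760200 N.
Try a within the flange: a = T/(0.85 f'_c b_f) = 760200/(0.85 × 28.7 × 1550) = 20.10 mm.
Since a = 20.10 ≤ h_f = 85 mm, the stress block lies entirely in the flange; analyse as a rectangular beam of width b_f.
M_n = T(d − a/2) = 760200 × (785 − 10.05) = 589.12 × 10⁶ N·mm.
M_n = 589.12 kN·m.

M_n ≈ 589 kN·m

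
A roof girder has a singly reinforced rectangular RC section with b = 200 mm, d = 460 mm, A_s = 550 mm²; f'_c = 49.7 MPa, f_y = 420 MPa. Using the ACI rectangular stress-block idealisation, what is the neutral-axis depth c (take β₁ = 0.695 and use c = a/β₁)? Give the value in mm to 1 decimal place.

c ≈ 39.3 mm

T = A_s f_y = 550 × 420 = 231000 N = 231 kN.
Setting C = 0.85 f'_c a b equal to T: a = 231000/(0.85 × 49.7 × 200) = 27.341 mm.
With β₁ = 0.695, c = a/β₁ = 27.341/0.695 = 39.3 mm.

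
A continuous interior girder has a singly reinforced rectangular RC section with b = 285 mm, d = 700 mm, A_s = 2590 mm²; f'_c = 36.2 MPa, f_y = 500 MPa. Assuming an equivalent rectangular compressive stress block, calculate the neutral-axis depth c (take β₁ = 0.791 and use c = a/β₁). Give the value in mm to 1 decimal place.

T = A_s f_y = 2590 × 500 = 1295000 N = 1295 kN.
Setting C = 0.85 f'_c a b equal to T: a = 1295000/(0.85 × 36.2 × 285) = 147.672 mm.
With β₁ = 0.791, c = a/β₁ = 147.672/0.791 = 186.7 mm.

c ≈ 186.7 mm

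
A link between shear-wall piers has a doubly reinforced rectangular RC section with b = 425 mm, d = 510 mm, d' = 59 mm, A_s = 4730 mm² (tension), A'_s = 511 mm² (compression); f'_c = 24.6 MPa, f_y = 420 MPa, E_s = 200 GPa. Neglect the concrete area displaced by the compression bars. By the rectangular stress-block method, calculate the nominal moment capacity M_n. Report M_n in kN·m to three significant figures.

Assume both tension and compression steel yield.
Net tension couple steel: A_s − A'_s = 4219 mm².
a = (A_s − A'_s) f_y / (0.85 f'_c b) = 1771980/(0.85 × 24.6 × 425) = 199.40 mm.
c = a/β₁ = 199.40/0.85 = 234.59 mm; ε'_s = 0.003(c − d')/c = 0.0022 ≥ f_y/E_s = 0.0021, so compression steel does yield.
M_n = (A_s − A'_s) f_y (d − a/2) + A'_s f_y (d − d') = [1771980 × (510 − 99.7) + 214620 × (510 − 59)] × 10⁻⁶ = 727.04 + 96.79 = 823.83 kN·m.

M_n ≈ 824 kN·m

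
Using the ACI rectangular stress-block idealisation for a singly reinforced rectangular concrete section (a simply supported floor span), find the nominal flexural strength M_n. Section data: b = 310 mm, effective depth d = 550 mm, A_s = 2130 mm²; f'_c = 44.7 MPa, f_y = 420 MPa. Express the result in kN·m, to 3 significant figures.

T = A_s f_y = 2130 × 420 = 894600 N = 894.6 kN.
From C = T: a = T/(0.85 f'_c b) = 894600/(0.85 × 44.7 × 310) = 75.95 mm.
M_n = T(d − a/2) = 894.6 kN × (550 − 37.975) mm = 458.06 kN·m.

M_n ≈ 458 kN·m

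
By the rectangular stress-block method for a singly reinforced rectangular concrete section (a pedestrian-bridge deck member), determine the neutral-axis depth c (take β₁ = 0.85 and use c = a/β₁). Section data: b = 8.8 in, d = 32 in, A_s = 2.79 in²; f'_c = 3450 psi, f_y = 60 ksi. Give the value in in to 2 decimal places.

T = A_s f_y = 2.79 × 60 = 167.4 kips.
a = T/(0.85 f'_c b) = 167.4/(0.85 × 3.45 × 8.8) = 6.4869 in.
With β₁ = 0.85, c = a/β₁ = 6.4869/0.85 = 7.63 in.

c ≈ 7.63 in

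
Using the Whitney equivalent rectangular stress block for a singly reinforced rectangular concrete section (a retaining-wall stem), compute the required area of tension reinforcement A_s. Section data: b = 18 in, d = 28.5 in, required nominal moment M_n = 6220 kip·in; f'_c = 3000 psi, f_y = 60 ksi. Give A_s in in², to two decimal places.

From M_n = 0.85 f'_c a b (d − a/2):
a = d − √(d² − 2M_n/(0.85 f'_c b)) = 28.5 − √(28.5² − 2 × 6220/(0.85 × 3 × 18)) = 5.236 in.
A_s = 0.85 f'_c a b / f_y = 0.85 × 3 × 5.236 × 18 / 60 = 4.006 in².

A_s ≈ 4.01 in²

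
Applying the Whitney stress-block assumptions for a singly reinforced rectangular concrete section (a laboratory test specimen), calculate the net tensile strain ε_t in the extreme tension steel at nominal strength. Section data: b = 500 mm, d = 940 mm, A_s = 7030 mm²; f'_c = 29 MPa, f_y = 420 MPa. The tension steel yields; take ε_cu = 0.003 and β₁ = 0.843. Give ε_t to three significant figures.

ε_t ≈ 0.00692

a = A_s f_y/(0.85 f'_c b) = 239.56 mm.
β₁ = 0.843, so c = a/β₁ = 239.56/0.843 = 284.18 mm.
From the linear strain diagram with ε_cu = 0.003: ε_t = 0.003 (d − c)/c = 0.003 × (940 − 284.18)/284.18 = 0.00692.
Since ε_t ≥ 0.005, the section is tension-controlled.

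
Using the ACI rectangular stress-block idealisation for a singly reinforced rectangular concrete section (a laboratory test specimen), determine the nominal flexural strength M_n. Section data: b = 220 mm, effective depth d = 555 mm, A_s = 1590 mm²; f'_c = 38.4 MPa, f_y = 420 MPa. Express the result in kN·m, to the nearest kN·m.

T = A_s f_y = 1590 × 420 = 667800 N = 667.8 kN.
From C = T: a = T/(0.85 f'_c b) = 667800/(0.85 × 38.4 × 220) = 93.00 mm.
M_n = T(d − a/2) = 667.8 kN × (555 − 46.5) mm = 339.58 kN·m.

M_n ≈ 340 kN·m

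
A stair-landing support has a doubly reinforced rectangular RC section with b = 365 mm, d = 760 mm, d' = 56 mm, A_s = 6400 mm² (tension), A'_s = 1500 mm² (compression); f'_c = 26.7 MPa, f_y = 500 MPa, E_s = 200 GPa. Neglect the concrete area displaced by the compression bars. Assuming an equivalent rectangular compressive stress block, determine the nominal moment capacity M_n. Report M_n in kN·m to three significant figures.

Assume both tension and compression steel yield.
Net tension couple steel: A_s − A'_s = 4900 mm².
a = (A_s − A'_s) f_y / (0.85 f'_c b) = 2450000/(0.85 × 26.7 × 365) = 295.76 mm.
c = a/β₁ = 295.76/0.85 = 347.95 mm; ε'_s = 0.003(c − d')/c = 0.0025 ≥ f_y/E_s = 0.0025, so compression steel does yield.
M_n = (A_s − A'_s) f_y (d − a/2) + A'_s f_y (d − d') = [2450000 × (760 − 147.88) + 750000 × (760 − 56)] × 10⁻⁶ = 1499.69 + 528.00 = 2027.69 kN·m.

M_n ≈ 2030 kN·m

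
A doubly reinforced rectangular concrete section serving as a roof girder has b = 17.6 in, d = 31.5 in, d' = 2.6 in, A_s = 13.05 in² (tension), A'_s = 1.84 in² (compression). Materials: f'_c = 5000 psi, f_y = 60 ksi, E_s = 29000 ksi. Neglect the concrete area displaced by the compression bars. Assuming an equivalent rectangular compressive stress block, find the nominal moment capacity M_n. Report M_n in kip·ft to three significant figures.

Assume both steels yield.
a = (A_s − A'_s) f_y/(0.85 f'_c b) = (13.05 − 1.84) × 60/(0.85 × 5 × 17.6) = 8.992 in.
c = a/β₁ = 8.992/0.8 = 11.240 in; ε'_s = 0.003(c − d')/c = 0.0023 ≥ ε_y = 0.0021, so the compression steel yields.
M_n = (A_s − A'_s) f_y (d − a/2) + A'_s f_y (d − d') = 672.6 × (31.5 − 4.496) + 110.4 × (31.5 − 2.6) = 18162.9 + 3190.6 = 21353.5 kip·in = 21353.5/12 = 1779.46 kip·ft.

M_n ≈ 1780 kip·ft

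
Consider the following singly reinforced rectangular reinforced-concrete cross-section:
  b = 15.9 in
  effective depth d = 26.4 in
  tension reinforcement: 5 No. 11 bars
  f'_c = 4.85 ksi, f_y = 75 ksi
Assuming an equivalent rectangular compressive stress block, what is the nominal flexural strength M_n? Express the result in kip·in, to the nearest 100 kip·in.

A_s = 5 × 1.56 = 7.8 in².
T = A_s f_y = 7.8 × 75 = 585 kips.
a = T/(0.85 f'_c b) = 585/(0.85 × 4.85 × 15.9) = 8.925 in.
M_n = T(d − a/2) = 585 × (26.4 − 4.4625) = 12833.4 kip·in.

M_n ≈ 12800 kip·in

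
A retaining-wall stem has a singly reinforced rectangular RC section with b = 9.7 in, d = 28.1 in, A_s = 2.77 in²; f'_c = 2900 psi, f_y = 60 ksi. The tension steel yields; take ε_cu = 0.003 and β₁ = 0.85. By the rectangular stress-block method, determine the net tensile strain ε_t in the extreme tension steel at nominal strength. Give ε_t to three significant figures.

ε_t ≈ 0.00731

a = A_s f_y/(0.85 f'_c b) = 6.951 in.
β₁ = 0.85, so c = a/β₁ = 6.951/0.85 = 8.178 in.
From the linear strain diagram with ε_cu = 0.003: ε_t = 0.003 (d − c)/c = 0.003 × (28.1 − 8.178)/8.178 = 0.00731.
Since ε_t ≥ 0.005, the section is tension-controlled.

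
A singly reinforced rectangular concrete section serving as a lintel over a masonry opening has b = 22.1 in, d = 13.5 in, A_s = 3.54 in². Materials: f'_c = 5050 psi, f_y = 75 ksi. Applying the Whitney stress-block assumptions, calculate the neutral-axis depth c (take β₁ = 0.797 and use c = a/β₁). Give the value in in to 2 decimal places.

T = A_s f_y = 3.54 × 75 = 265.5 kips.
a = T/(0.85 f'_c b) = 265.5/(0.85 × 5.05 × 22.1) = 2.7987 in.
With β₁ = 0.797, c = a/β₁ = 2.7987/0.797 = 3.51 in.

c ≈ 3.51 in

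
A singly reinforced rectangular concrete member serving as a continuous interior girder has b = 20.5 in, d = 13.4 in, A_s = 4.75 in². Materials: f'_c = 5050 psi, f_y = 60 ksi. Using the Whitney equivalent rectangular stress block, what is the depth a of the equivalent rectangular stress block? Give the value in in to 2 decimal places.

T = A_s f_y = 4.75 × 60 = 285 kips.
a = T/(0.85 f'_c b) = 285/(0.85 × 5.05 × 20.5) = 3.24 in.

a ≈ 3.24 in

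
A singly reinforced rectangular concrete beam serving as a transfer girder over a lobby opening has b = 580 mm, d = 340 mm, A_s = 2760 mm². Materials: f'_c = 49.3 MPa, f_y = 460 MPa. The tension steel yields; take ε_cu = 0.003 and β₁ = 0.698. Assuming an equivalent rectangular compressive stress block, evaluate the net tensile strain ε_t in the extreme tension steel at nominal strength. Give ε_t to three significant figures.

ε_t ≈ 0.0106

a = A_s f_y/(0.85 f'_c b) = 52.24 mm.
β₁ = 0.698, so c = a/β₁ = 52.24/0.698 = 74.84 mm.
From the linear strain diagram with ε_cu = 0.003: ε_t = 0.003 (d − c)/c = 0.003 × (340 − 74.84)/74.84 = 0.0106.
Since ε_t ≥ 0.005, the section is tension-controlled.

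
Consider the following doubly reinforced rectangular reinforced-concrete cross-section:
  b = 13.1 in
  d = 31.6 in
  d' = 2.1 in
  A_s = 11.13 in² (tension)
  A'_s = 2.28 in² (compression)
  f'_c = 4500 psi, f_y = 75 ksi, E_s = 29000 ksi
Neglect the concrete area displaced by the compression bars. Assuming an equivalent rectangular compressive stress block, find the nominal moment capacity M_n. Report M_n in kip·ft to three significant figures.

Assume both steels yield.
a = (A_s − A'_s) f_y/(0.85 f'_c b) = (11.13 − 2.28) × 75/(0.85 × 4.5 × 13.1) = 13.247 in.
c = a/β₁ = 13.247/0.825 = 16.057 in; ε'_s = 0.003(c − d')/c = 0.0026 ≥ ε_y = 0.0026, so the compression steel yields.
M_n = (A_s − A'_s) f_y (d − a/2) + A'_s f_y (d − d') = 663.75 × (31.6 − 6.6235) + 171 × (31.6 − 2.1) = 16578.2 + 5044.5 = 21622.7 kip·in = 21622.7/12 = 1801.89 kip·ft.

M_n ≈ 1800 kip·ft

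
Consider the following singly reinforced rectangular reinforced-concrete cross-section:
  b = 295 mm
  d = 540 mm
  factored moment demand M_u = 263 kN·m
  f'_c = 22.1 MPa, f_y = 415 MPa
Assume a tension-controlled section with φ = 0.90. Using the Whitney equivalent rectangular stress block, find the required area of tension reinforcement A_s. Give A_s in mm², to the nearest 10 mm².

M_n = M_u/φ = 263/0.90 = 292.222 kN·m.
With M_n = 0.85 f'_c a b (d − a/2), solve the quadratic for a:
a = d − √(d² − 2M_n/(0.85 f'_c b)) = 540 − √(540² − 2 × 292.222×10⁶/(0.85 × 22.1 × 295)) = 108.57 mm.
A_s = 0.85 f'_c a b / f_y = 0.85 × 22.1 × 108.57 × 295 / 415 = 1449.8 mm².

A_s ≈ 1450 mm²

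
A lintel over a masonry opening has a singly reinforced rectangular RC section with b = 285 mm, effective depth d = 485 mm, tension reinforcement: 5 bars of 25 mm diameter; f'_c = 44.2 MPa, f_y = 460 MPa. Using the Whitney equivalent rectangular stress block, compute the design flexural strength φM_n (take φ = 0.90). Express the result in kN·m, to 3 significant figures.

A_s = 5 × 491 = 2455 mm².
T = A_s f_y = 2455 × 460 = 1129300 N = 1129.3 kN.
From C = T: a = T/(0.85 f'_c b) = 1129300/(0.85 × 44.2 × 285) = 105.47 mm.
M_n = T(d − a/2) = 1129.3 kN × (485 − 52.735) mm = 488.16 kN·m.
φM_n = 0.90 × 488.16 = 439.34 kN·m.

φM_n ≈ 439 kN·m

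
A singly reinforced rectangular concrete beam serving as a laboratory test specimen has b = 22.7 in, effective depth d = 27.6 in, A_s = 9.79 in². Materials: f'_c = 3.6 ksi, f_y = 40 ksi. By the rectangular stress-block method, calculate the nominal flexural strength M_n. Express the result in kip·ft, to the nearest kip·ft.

T = A_s f_y = 9.79 × 40 = 391.6 kips.
a = T/(0.85 f'_c b) = 391.6/(0.85 × 3.6 × 22.7) = 5.638 in.
M_n = T(d − a/2) = 391.6 × (27.6 − 2.819) = 9704.2 kip·in = 9704.2/12 = 808.68 kip·ft.

M_n ≈ 809 kip·ft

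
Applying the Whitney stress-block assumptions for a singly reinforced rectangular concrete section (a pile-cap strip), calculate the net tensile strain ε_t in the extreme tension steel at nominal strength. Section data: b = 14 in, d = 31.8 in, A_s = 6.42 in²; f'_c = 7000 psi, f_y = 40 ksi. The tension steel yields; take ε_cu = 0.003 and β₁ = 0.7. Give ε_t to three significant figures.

a = A_s f_y/(0.85 f'_c b) = 3.083 in.
β₁ = 0.7, so c = a/β₁ = 3.083/0.7 = 4.404 in.
From the linear strain diagram with ε_cu = 0.003: ε_t = 0.003 (d − c)/c = 0.003 × (31.8 − 4.404)/4.404 = 0.0187.
Since ε_t ≥ 0.005, the section is tension-controlled.

ε_t ≈ 0.0187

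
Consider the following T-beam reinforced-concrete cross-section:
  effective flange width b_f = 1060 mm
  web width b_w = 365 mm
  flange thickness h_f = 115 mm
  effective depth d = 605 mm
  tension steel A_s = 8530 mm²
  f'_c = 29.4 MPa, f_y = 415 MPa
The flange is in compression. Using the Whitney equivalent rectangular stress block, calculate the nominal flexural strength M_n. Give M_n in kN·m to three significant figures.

Tension: T = A_s f_y = 8530 × 415 = 3539950 N.
Try a within the flange: a = T/(0.85 f'_c b_f) = 3539950/(0.85 × 29.4 × 1060) = 133.64 mm.
a = 133.64 > h_f = 115 mm: the block extends into the web. Split into flange-overhang and web parts.
C_f = 0.85 f'_c (b_f − b_w) h_f = 0.85 × 29.4 × (1060 − 365) × 115 = 1997326 N.
Remaining web compression depth: a_w = (T − C_f)/(0.85 f'_c b_w) = (3539950 − 1997326)/(0.85 × 29.4 × 365) = 169.12 mm.
M_n = C_f(d − h_f/2) + (T − C_f)(d − a_w/2) = 1997326 × (605 − 57.5) + 1542624 × (605 − 84.56) = 1093.54 + 802.84 = 1896.38 × 10⁶ N·mm.
M_n = 1896.38 kN·m.

M_n ≈ 1900 kN·m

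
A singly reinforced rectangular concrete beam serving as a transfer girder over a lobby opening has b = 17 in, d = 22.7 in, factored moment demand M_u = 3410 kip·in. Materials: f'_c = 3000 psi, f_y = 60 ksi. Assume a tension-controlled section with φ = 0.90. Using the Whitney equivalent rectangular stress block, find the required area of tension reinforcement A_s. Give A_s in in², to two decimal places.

M_n = M_u/φ = 3410/0.90 = 3788.89 kip·in.
From M_n = 0.85 f'_c a b (d − a/2):
a = d − √(d² − 2M_n/(0.85 f'_c b)) = 22.7 − √(22.7² − 2 × 3788.89/(0.85 × 3 × 17)) = 4.248 in.
A_s = 0.85 f'_c a b / f_y = 0.85 × 3 × 4.248 × 17 / 60 = 3.069 in².

A_s ≈ 3.07 in²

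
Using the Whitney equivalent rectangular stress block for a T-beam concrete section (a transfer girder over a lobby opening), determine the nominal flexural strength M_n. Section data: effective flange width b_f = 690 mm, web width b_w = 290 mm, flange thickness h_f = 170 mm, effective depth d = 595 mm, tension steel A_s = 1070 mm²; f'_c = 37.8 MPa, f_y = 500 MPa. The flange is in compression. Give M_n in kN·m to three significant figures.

M_n ≈ 312 kN·m

Tension: T = A_s f_y = 1070 × 500 = 535000 N.
Try a within the flange: a = T/(0.85 f'_c b_f) = 535000/(0.85 × 37.8 × 690) = 24.13 mm.
Since a = 24.13 ≤ h_f = 170 mm, the stress block lies entirely in the flange; analyse as a rectangular beam of width b_f.
M_n = T(d − a/2) = 535000 × (595 − 12.065) = 311.87 × 10⁶ N·mm.
M_n = 311.87 kN·m.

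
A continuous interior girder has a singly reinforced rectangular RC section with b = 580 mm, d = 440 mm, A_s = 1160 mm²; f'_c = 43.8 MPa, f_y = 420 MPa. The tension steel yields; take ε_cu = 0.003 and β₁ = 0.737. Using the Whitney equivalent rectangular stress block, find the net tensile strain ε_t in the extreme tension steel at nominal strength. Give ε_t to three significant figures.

a = A_s f_y/(0.85 f'_c b) = 22.56 mm.
β₁ = 0.737, so c = a/β₁ = 22.56/0.737 = 30.61 mm.
From the linear strain diagram with ε_cu = 0.003: ε_t = 0.003 (d − c)/c = 0.003 × (440 − 30.61)/30.61 = 0.0401.
Since ε_t ≥ 0.005, the section is tension-controlled.

ε_t ≈ 0.0401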